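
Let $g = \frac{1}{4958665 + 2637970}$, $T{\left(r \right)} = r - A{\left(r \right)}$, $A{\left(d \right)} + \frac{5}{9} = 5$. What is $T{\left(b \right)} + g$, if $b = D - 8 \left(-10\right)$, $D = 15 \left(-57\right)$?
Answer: $- \frac{53290394516}{68369715} \approx -779.44$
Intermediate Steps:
$D = -855$
$A{\left(d \right)} = \frac{40}{9}$ ($A{\left(d \right)} = - \frac{5}{9} + 5 = \frac{40}{9}$)
$b = -775$ ($b = -855 - 8 \left(-10\right) = -855 - -80 = -855 + 80 = -775$)
$T{\left(r \right)} = - \frac{40}{9} + r$ ($T{\left(r \right)} = r - \frac{40}{9} = - \frac{40}{9} + r$)
$g = \frac{1}{7596635} \approx 1.3164 \cdot 10^{-7}$
$T{\left(b \right)} + g = \left(- \frac{40}{9} - 775\right) + \frac{1}{7596635} = - \frac{7015}{9} + \frac{1}{7596635} = - \frac{53290394516}{68369715}$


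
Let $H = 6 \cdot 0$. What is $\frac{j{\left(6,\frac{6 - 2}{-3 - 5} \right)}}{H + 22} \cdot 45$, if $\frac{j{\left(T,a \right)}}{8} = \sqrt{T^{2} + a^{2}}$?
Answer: $\frac{90 \sqrt{145}}{11} \approx 98.522$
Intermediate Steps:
$H = 0$
$j{\left(T,a \right)} = 8 \sqrt{T^{2} + a^{2}}$
$\frac{j{\left(6,\frac{6 - 2}{-3 - 5} \right)}}{H + 22} \cdot 45 = \frac{8 \sqrt{6^{2} + \left(\frac{6 - 2}{-3 - 5}\right)^{2}}}{0 + 22} \cdot 45 = \frac{8 \sqrt{36 + \left(\frac{4}{-8}\right)^{2}}}{22} \cdot 45 = \frac{8 \sqrt{36 + \left(4 \left(- \frac{1}{8}\right)\right)^{2}}}{22} \cdot 45 = \frac{8 \sqrt{36 + \left(- \frac{1}{2}\right)^{2}}}{22} \cdot 45 = \frac{8 \sqrt{36 + \frac{1}{4}}}{22} \cdot 45 = \frac{8 \sqrt{\frac{145}{4}}}{22} \cdot 45 = \frac{8 \frac{\sqrt{145}}{2}}{22} \cdot 45 = \frac{4 \sqrt{145}}{22} \cdot 45 = \frac{2 \sqrt{145}}{11} \cdot 45 = \frac{90 \sqrt{145}}{11}$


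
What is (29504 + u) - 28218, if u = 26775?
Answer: 28061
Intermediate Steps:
(29504 + u) - 28218 = (29504 + 26775) - 28218 = 56279 - 28218 = 28061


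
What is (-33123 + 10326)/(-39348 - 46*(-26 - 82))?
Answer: 2533/3820 ≈ 0.66309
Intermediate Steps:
(-33123 + 10326)/(-39348 - 46*(-26 - 82)) = -22797/(-39348 - 46*(-108)) = -22797/(-39348 + 4968) = -22797/(-34380) = -22797*(-1/34380) = 2533/3820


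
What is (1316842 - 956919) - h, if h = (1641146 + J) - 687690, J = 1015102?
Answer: -1608635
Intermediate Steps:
h = 1968558 (h = (1641146 + 1015102) - 687690 = 2656248 - 687690 = 1968558)
(1316842 - 956919) - h = (1316842 - 956919) - 1*1968558 = 359923 - 1968558 = -1608635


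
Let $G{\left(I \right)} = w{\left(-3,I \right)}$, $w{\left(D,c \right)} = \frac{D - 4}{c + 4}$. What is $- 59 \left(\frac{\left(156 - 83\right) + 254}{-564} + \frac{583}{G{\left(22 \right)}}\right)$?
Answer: $\frac{168177553}{1316} \approx 1.2779 \cdot 10^{5}$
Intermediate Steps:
$w{\left(D,c \right)} = \frac{-4 + D}{4 + c}$
$G{\left(I \right)} = - \frac{7}{4 + I}$ ($G{\left(I \right)} = \frac{-4 - 3}{4 + I} = \frac{1}{4 + I} \left(-7\right) = - \frac{7}{4 + I}$)
$- 59 \left(\frac{\left(156 - 83\right) + 254}{-564} + \frac{583}{G{\left(22 \right)}}\right) = - 59 \left(\frac{\left(156 - 83\right) + 254}{-564} + \frac{583}{\left(-7\right) \frac{1}{4 + 22}}\right) = - 59 \left(\left(73 + 254\right) \left(- \frac{1}{564}\right) + \frac{583}{\left(-7\right) \frac{1}{26}}\right) = - 59 \left(327 \left(- \frac{1}{564}\right) + \frac{583}{\left(-7\right) \frac{1}{26}}\right) = - 59 \left(- \frac{109}{188} + \frac{583}{- \frac{7}{26}}\right) = - 59 \left(- \frac{109}{188} + 583 \left(- \frac{26}{7}\right)\right) = - 59 \left(- \frac{109}{188} - \frac{15158}{7}\right) = \left(-59\right) \left(- \frac{2850467}{1316}\right) = \frac{168177553}{1316}$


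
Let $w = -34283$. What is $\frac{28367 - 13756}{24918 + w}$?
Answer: $- \frac{14611}{9365} \approx -1.5602$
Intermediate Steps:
$\frac{28367 - 13756}{24918 + w} = \frac{28367 - 13756}{24918 - 34283} = \frac{14611}{-9365} = 14611 \left(- \frac{1}{9365}\right) = - \frac{14611}{9365}$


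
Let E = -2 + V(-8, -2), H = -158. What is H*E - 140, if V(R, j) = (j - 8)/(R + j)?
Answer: 18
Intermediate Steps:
V(R, j) = (-8 + j)/(R + j)
E = -1 (E = -2 + (-8 - 2)/(-8 - 2) = -2 - 10/(-10) = -2 - ⅒*(-10) = -2 + 1 = -1)
H*E - 140 = -158*(-1) - 140 = 158 - 140 = 18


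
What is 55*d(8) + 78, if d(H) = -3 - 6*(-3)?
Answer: 903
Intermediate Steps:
d(H) = 15 (d(H) = -3 - 1*(-18) = -3 + 18 = 15)
55*d(8) + 78 = 55*15 + 78 = 825 + 78 = 903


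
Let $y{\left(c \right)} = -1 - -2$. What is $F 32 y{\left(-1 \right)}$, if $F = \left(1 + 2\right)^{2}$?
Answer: $288$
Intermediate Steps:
$y{\left(c \right)} = 1$ ($y{\left(c \right)} = -1 + 2 = 1$)
$F = 9$ ($F = 3^{2} = 9$)
$F 32 y{\left(-1 \right)} = 9 \cdot 32 \cdot 1 = 288 \cdot 1 = 288$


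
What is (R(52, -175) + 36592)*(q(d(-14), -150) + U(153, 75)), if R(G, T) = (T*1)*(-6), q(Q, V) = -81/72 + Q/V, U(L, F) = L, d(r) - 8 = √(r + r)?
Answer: 1714461353/300 - 37642*I*√7/75 ≈ 5.7149e+6 - 1327.9*I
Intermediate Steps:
d(r) = 8 + √2*√r (d(r) = 8 + √(r + r) = 8 + √(2*r) = 8 + √2*√r)
q(Q, V) = -9/8 + Q/V (q(Q, V) = -81*1/72 + Q/V = -9/8 + Q/V)
R(G, T) = -6*T (R(G, T) = T*(-6) = -6*T)
(R(52, -175) + 36592)*(q(d(-14), -150) + U(153, 75)) = (-6*(-175) + 36592)*((-9/8 + (8 + √2*√(-14))/(-150)) + 153) = (1050 + 36592)*((-9/8 + (8 + √2*(I*√14))*(-1/150)) + 153) = 37642*((-9/8 + (8 + 2*I*√7)*(-1/150)) + 153) = 37642*((-9/8 + (-4/75 - I*√7/75)) + 153) = 37642*((-707/600 - I*√7/75) + 153) = 37642*(91093/600 - I*√7/75) = 1714461353/300 - 37642*I*√7/75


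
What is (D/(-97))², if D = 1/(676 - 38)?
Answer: 1/3829876996 ≈ 2.6110e-10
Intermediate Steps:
D = 1/638 ≈ 0.0015674
(D/(-97))² = ((1/638)/(-97))² = ((1/638)*(-1/97))² = (-1/61886)² = 1/3829876996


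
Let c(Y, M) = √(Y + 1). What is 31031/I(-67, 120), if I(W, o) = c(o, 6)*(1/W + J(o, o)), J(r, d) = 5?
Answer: 189007/334 ≈ 565.89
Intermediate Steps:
c(Y, M) = √(1 + Y)
I(W, o) = √(1 + o)*(5 + 1/W) (I(W, o) = √(1 + o)*(1/W + 5) = √(1 + o)*(5 + 1/W))
31031/I(-67, 120) = 31031/((√(1 + 120)*(1 + 5*(-67))/(-67))) = 31031/((-√121*(1 - 335)/67)) = 31031/((-1/67*11*(-334))) = 31031/(3674/67) = 31031*(67/3674) = 189007/334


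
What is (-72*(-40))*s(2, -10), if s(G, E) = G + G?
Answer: 11520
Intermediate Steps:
s(G, E) = 2*G
(-72*(-40))*s(2, -10) = (-72*(-40))*(2*2) = 2880*4 = 11520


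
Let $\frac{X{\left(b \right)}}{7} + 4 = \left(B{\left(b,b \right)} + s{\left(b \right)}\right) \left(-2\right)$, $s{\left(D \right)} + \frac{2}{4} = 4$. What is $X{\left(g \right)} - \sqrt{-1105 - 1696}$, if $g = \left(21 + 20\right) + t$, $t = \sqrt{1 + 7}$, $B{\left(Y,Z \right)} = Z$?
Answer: $-651 - 28 \sqrt{2} - i \sqrt{2801} \approx -690.6 - 52.924 i$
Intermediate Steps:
$t = 2 \sqrt{2}$ ($t = \sqrt{8} = 2 \sqrt{2} \approx 2.8284$)
$s{\left(D \right)} = \frac{7}{2}$ ($s{\left(D \right)} = - \frac{1}{2} + 4 = \frac{7}{2}$)
$g = 41 + 2 \sqrt{2}$ ($g = \left(21 + 20\right) + 2 \sqrt{2} = 41 + 2 \sqrt{2} \approx 43.828$)
$X{\left(b \right)} = -77 - 14 b$ ($X{\left(b \right)} = -28 + 7 \left(b + \frac{7}{2}\right) \left(-2\right) = -28 + 7 \left(\frac{7}{2} + b\right) \left(-2\right) = -28 + 7 \left(-7 - 2 b\right) = -28 - \left(49 + 14 b\right) = -77 - 14 b$)
$X{\left(g \right)} - \sqrt{-1105 - 1696} = \left(-77 - 14 \left(41 + 2 \sqrt{2}\right)\right) - \sqrt{-1105 - 1696} = \left(-77 - \left(574 + 28 \sqrt{2}\right)\right) - \sqrt{-2801} = \left(-651 - 28 \sqrt{2}\right) - i \sqrt{2801} = -651 - 28 \sqrt{2} - i \sqrt{2801}$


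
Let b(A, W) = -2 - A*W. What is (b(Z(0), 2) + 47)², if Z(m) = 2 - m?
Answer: 1681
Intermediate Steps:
b(A, W) = -2 - A*W
(b(Z(0), 2) + 47)² = ((-2 - 1*(2 - 1*0)*2) + 47)² = ((-2 - 1*(2 + 0)*2) + 47)² = ((-2 - 1*2*2) + 47)² = ((-2 - 4) + 47)² = (-6 + 47)² = 41² = 1681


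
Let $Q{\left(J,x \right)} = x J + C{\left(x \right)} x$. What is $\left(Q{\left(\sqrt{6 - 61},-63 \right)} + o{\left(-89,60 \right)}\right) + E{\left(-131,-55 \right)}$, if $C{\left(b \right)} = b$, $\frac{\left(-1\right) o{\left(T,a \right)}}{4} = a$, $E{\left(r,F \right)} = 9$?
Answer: $3738 - 63 i \sqrt{55} \approx 3738.0 - 467.22 i$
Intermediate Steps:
$o{\left(T,a \right)} = - 4 a$
$Q{\left(J,x \right)} = x^{2} + J x$ ($Q{\left(J,x \right)} = x J + x x = J x + x^{2} = x^{2} + J x$)
$\left(Q{\left(\sqrt{6 - 61},-63 \right)} + o{\left(-89,60 \right)}\right) + E{\left(-131,-55 \right)} = \left(- 63 \left(\sqrt{6 - 61} - 63\right) - 240\right) + 9 = \left(- 63 \left(\sqrt{-55} - 63\right) - 240\right) + 9 = \left(- 63 \left(i \sqrt{55} - 63\right) - 240\right) + 9 = \left(- 63 \left(-63 + i \sqrt{55}\right) - 240\right) + 9 = \left(\left(3969 - 63 i \sqrt{55}\right) - 240\right) + 9 = \left(3729 - 63 i \sqrt{55}\right) + 9 = 3738 - 63 i \sqrt{55}$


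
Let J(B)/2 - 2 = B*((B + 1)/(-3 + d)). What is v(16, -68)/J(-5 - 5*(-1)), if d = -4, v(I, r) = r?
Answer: -17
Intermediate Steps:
J(B) = 4 + 2*B*(-⅐ - B/7) (J(B) = 4 + 2*(B*((B + 1)/(-3 - 4))) = 4 + 2*(B*((1 + B)/(-7))) = 4 + 2*(B*((1 + B)*(-⅐))) = 4 + 2*(B*(-⅐ - B/7)) = 4 + 2*B*(-⅐ - B/7))
v(16, -68)/J(-5 - 5*(-1)) = -68/(4 - 2*(-5 - 5*(-1))/7 - 2*(-5 - 5*(-1))²/7) = -68/(4 - 2*(-5 + 5)/7 - 2*(-5 + 5)²/7) = -68/(4 - 2/7*0 - 2/7*0²) = -68/(4 + 0 - 2/7*0) = -68/(4 + 0 + 0) = -68/4 = -68*¼ = -17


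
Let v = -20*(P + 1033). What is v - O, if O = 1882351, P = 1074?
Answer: -1924491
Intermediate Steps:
v = -42140 (v = -20*(1074 + 1033) = -20*2107 = -42140)
v - O = -42140 - 1*1882351 = -42140 - 1882351 = -1924491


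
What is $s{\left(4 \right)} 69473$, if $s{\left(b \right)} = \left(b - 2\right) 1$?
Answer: $138946$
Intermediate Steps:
$s{\left(b \right)} = -2 + b$ ($s{\left(b \right)} = \left(-2 + b\right) 1 = -2 + b$)
$s{\left(4 \right)} 69473 = \left(-2 + 4\right) 69473 = 2 \cdot 69473 = 138946$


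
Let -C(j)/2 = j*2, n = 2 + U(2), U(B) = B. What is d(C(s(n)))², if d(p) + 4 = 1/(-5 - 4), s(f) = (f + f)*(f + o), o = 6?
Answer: 1369/81 ≈ 16.901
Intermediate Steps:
n = 4 (n = 2 + 2 = 4)
s(f) = 2*f*(6 + f) (s(f) = (f + f)*(f + 6) = (2*f)*(6 + f) = 2*f*(6 + f))
C(j) = -4*j (C(j) = -2*j*2 = -4*j)
d(p) = -37/9 (d(p) = -4 + 1/(-5 - 4) = -4 + 1/(-9) = -4 - ⅑ = -37/9)
d(C(s(n)))² = (-37/9)² = 1369/81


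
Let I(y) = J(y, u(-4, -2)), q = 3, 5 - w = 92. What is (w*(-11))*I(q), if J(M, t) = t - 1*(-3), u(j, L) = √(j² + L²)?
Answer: 2871 + 1914*√5 ≈ 7150.8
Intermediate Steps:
w = -87 (w = 5 - 1*92 = 5 - 92 = -87)
u(j, L) = √(L² + j²)
J(M, t) = 3 + t (J(M, t) = t + 3 = 3 + t)
I(y) = 3 + 2*√5 (I(y) = 3 + √((-2)² + (-4)²) = 3 + √(4 + 16) = 3 + √20 = 3 + 2*√5)
(w*(-11))*I(q) = (-87*(-11))*(3 + 2*√5) = 957*(3 + 2*√5) = 2871 + 1914*√5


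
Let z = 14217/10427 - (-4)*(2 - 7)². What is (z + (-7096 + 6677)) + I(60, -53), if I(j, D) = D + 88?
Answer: -2947051/10427 ≈ -282.64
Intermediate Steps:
I(j, D) = 88 + D
z = 1056917/10427 (z = 14217*(1/10427) - (-4)*(-5)² = 14217/10427 - (-4)*25 = 14217/10427 - 1*(-100) = 14217/10427 + 100 = 1056917/10427 ≈ 101.36)
(z + (-7096 + 6677)) + I(60, -53) = (1056917/10427 + (-7096 + 6677)) + (88 - 53) = (1056917/10427 - 419) + 35 = -3311996/10427 + 35 = -2947051/10427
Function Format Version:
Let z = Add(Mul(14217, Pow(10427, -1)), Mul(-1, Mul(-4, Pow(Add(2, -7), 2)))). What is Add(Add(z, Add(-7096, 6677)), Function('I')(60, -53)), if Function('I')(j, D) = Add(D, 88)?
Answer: Rational(-2947051, 10427) ≈ -282.64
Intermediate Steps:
Function('I')(j, D) = Add(88, D)
z = Rational(1056917, 10427) (z = Add(Mul(14217, Rational(1, 10427)), Mul(-1, Mul(-4, Pow(-5, 2)))) = Add(Rational(14217, 10427), Mul(-1, Mul(-4, 25))) = Add(Rational(14217, 10427), Mul(-1, -100)) = Add(Rational(14217, 10427), 100) = Rational(1056917, 10427) ≈ 101.36)
Add(Add(z, Add(-7096, 6677)), Function('I')(60, -53)) = Add(Add(Rational(1056917, 10427), Add(-7096, 6677)), Add(88, -53)) = Add(Add(Rational(1056917, 10427), -419), 35) = Add(Rational(-3311996, 10427), 35) = Rational(-2947051, 10427)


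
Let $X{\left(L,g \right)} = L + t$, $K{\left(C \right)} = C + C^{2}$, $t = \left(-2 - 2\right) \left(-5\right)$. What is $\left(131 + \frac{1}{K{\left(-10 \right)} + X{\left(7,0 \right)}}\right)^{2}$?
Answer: $\frac{234947584}{13689} \approx 17163.0$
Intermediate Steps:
$t = 20$ ($t = \left(-4\right) \left(-5\right) = 20$)
$X{\left(L,g \right)} = 20 + L$ ($X{\left(L,g \right)} = L + 20 = 20 + L$)
$\left(131 + \frac{1}{K{\left(-10 \right)} + X{\left(7,0 \right)}}\right)^{2} = \left(131 + \frac{1}{- 10 \left(1 - 10\right) + \left(20 + 7\right)}\right)^{2} = \left(131 + \frac{1}{\left(-10\right) \left(-9\right) + 27}\right)^{2} = \left(131 + \frac{1}{90 + 27}\right)^{2} = \left(131 + \frac{1}{117}\right)^{2} = \left(\frac{15328}{117}\right)^{2} = \frac{234947584}{13689}$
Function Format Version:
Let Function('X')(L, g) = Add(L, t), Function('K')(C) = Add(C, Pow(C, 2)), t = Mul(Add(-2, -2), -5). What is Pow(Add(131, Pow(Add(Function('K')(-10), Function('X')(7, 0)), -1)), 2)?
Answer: Rational(234947584, 13689) ≈ 17163.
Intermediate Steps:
t = 20 (t = Mul(-4, -5) = 20)
Function('X')(L, g) = Add(20, L) (Function('X')(L, g) = Add(L, 20) = Add(20, L))
Pow(Add(131, Pow(Add(Function('K')(-10), Function('X')(7, 0)), -1)), 2) = Pow(Add(131, Pow(Add(Mul(-10, Add(1, -10)), Add(20, 7)), -1)), 2) = Pow(Add(131, Pow(Add(Mul(-10, -9), 27), -1)), 2) = Pow(Add(131, Pow(Add(90, 27), -1)), 2) = Pow(Add(131, Pow(117, -1)), 2) = Pow(Add(131, Rational(1, 117)), 2) = Pow(Rational(15328, 117), 2) = Rational(234947584, 13689)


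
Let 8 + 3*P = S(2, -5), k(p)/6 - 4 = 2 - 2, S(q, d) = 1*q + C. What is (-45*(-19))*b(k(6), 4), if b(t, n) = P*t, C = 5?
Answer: -6840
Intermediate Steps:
S(q, d) = 5 + q (S(q, d) = 1*q + 5 = q + 5 = 5 + q)
k(p) = 24 (k(p) = 24 + 6*(2 - 2) = 24 + 6*0 = 24 + 0 = 24)
P = -⅓ (P = -8/3 + (5 + 2)/3 = -8/3 + (⅓)*7 = -8/3 + 7/3 = -⅓ ≈ -0.33333)
b(t, n) = -t/3
(-45*(-19))*b(k(6), 4) = (-45*(-19))*(-⅓*24) = 855*(-8) = -6840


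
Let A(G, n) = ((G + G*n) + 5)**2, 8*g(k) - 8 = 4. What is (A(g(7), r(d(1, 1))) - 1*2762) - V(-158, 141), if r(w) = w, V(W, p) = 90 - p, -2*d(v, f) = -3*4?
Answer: -9883/4 ≈ -2470.8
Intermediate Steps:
d(v, f) = 6 (d(v, f) = -(-3)*4/2 = -1/2*(-12) = 6)
g(k) = 3/2 (g(k) = 1 + (1/8)*4 = 1 + 1/2 = 3/2)
A(G, n) = (5 + G + G*n)**2
(A(g(7), r(d(1, 1))) - 1*2762) - V(-158, 141) = ((5 + 3/2 + (3/2)*6)**2 - 1*2762) - (90 - 1*141) = ((5 + 3/2 + 9)**2 - 2762) - (90 - 141) = ((31/2)**2 - 2762) - 1*(-51) = (961/4 - 2762) + 51 = -10087/4 + 51 = -9883/4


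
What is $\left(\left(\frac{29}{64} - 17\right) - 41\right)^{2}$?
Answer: $\frac{13564489}{4096} \approx 3311.6$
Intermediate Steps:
$\left(\left(\frac{29}{64} - 17\right) - 41\right)^{2} = \left(- \frac{1059}{64} - 41\right)^{2} = \left(- \frac{3683}{64}\right)^{2} = \frac{13564489}{4096}$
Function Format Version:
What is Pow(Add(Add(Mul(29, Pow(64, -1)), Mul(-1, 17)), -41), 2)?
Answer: Rational(13564489, 4096) ≈ 3311.6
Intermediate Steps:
Pow(Add(Add(Mul(29, Pow(64, -1)), Mul(-1, 17)), -41), 2) = Pow(Add(Add(Mul(29, Rational(1, 64)), -17), -41), 2) = Pow(Add(Add(Rational(29, 64), -17), -41), 2) = Pow(Add(Rational(-1059, 64), -41), 2) = Pow(Rational(-3683, 64), 2) = Rational(13564489, 4096)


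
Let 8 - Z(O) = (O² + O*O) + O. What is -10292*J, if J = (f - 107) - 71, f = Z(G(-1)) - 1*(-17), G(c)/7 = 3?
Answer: 10868352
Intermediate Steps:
G(c) = 21 (G(c) = 7*3 = 21)
Z(O) = 8 - O - 2*O² (Z(O) = 8 - ((O² + O*O) + O) = 8 - ((O² + O²) + O) = 8 - (2*O² + O) = 8 - (O + 2*O²) = 8 + (-O - 2*O²) = 8 - O - 2*O²)
f = -878 (f = (8 - 1*21 - 2*21²) - 1*(-17) = (8 - 21 - 2*441) + 17 = (8 - 21 - 882) + 17 = -895 + 17 = -878)
J = -1056 (J = (-878 - 107) - 71 = -985 - 71 = -1056)
-10292*J = -10292*(-1056) = 10868352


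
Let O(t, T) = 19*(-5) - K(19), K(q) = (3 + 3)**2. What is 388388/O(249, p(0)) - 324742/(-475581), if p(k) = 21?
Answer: -184667412226/62301111 ≈ -2964.1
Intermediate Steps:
K(q) = 36 (K(q) = 6**2 = 36)
O(t, T) = -131 (O(t, T) = 19*(-5) - 1*36 = -95 - 36 = -131)
388388/O(249, p(0)) - 324742/(-475581) = 388388/(-131) - 324742/(-475581) = 388388*(-1/131) - 324742*(-1/475581) = -388388/131 + 324742/475581 = -184667412226/62301111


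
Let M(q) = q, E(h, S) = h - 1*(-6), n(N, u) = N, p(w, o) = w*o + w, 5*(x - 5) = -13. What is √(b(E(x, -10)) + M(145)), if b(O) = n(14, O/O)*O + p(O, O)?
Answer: √8539/5 ≈ 18.481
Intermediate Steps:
x = 12/5 (x = 5 + (⅕)*(-13) = 5 - 13/5 = 12/5 ≈ 2.4000)
p(w, o) = w + o*w (p(w, o) = o*w + w = w + o*w)
E(h, S) = 6 + h (E(h, S) = h + 6 = 6 + h)
b(O) = 14*O + O*(1 + O)
√(b(E(x, -10)) + M(145)) = √((6 + 12/5)*(15 + (6 + 12/5)) + 145) = √(42*(15 + 42/5)/5 + 145) = √((42/5)*(117/5) + 145) = √(4914/25 + 145) = √(8539/25) = √8539/5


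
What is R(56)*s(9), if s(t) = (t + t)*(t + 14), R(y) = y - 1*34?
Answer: 9108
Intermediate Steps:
R(y) = -34 + y (R(y) = y - 34 = -34 + y)
s(t) = 2*t*(14 + t) (s(t) = (2*t)*(14 + t) = 2*t*(14 + t))
R(56)*s(9) = (-34 + 56)*(2*9*(14 + 9)) = 22*(2*9*23) = 22*414 = 9108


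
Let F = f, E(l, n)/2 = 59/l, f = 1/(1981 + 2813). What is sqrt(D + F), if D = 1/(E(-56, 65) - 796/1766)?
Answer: I*sqrt(35915485340974710)/303177354 ≈ 0.62509*I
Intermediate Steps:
f = 1/4794 ≈ 0.00020859
E(l, n) = 118/l (E(l, n) = 2*(59/l) = 118/l)
F = 1/4794 ≈ 0.00020859
D = -24724/63241 (D = 1/(118/(-56) - 796/1766) = 1/(118*(-1/56) - 796*1/1766) = 1/(-59/28 - 398/883) = 1/(-63241/24724) = -24724/63241 ≈ -0.39095)
sqrt(D + F) = sqrt(-24724/63241 + 1/4794) = sqrt(-118463615/303177354) = I*sqrt(35915485340974710)/303177354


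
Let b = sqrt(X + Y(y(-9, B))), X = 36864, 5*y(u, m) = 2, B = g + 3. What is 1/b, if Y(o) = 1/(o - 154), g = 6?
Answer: 16*sqrt(84934641)/28311547 ≈ 0.0052083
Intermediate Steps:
B = 9 (B = 6 + 3 = 9)
y(u, m) = 2/5 (y(u, m) = (1/5)*2 = 2/5)
Y(o) = 1/(-154 + o)
b = sqrt(84934641)/48 (b = sqrt(36864 + 1/(-154 + 2/5)) = sqrt(36864 + 1/(-768/5)) = sqrt(36864 - 5/768) = sqrt(28311547/768) = sqrt(84934641)/48 ≈ 192.00)
1/b = 1/(sqrt(84934641)/48) = 16*sqrt(84934641)/28311547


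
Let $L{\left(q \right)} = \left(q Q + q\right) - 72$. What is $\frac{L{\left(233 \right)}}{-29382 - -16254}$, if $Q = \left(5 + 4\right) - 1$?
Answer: $- \frac{675}{4376} \approx -0.15425$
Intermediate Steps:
$Q = 8$ ($Q = 9 - 1 = 8$)
$L{\left(q \right)} = -72 + 9 q$ ($L{\left(q \right)} = \left(q 8 + q\right) - 72 = \left(8 q + q\right) - 72 = 9 q - 72 = -72 + 9 q$)
$\frac{L{\left(233 \right)}}{-29382 - -16254} = \frac{-72 + 9 \cdot 233}{-29382 - -16254} = \frac{-72 + 2097}{-29382 + 16254} = \frac{2025}{-13128} = 2025 \left(- \frac{1}{13128}\right) = - \frac{675}{4376}$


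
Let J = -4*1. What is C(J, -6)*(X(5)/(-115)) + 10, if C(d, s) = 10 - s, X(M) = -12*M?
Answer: 422/23 ≈ 18.348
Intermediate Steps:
J = -4
C(J, -6)*(X(5)/(-115)) + 10 = (10 - 1*(-6))*(-12*5/(-115)) + 10 = (10 + 6)*(-60*(-1/115)) + 10 = 16*(12/23) + 10 = 192/23 + 10 = 422/23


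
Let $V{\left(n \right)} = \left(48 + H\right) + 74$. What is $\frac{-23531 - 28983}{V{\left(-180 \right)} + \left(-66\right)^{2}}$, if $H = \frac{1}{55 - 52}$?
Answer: $- \frac{157542}{13435} \approx -11.726$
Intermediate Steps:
$H = \frac{1}{3} \approx 0.33333$
$V{\left(n \right)} = \frac{367}{3}$ ($V{\left(n \right)} = \left(48 + \frac{1}{3}\right) + 74 = \frac{145}{3} + 74 = \frac{367}{3}$)
$\frac{-23531 - 28983}{V{\left(-180 \right)} + \left(-66\right)^{2}} = \frac{-23531 - 28983}{\frac{367}{3} + \left(-66\right)^{2}} = - \frac{52514}{\frac{367}{3} + 4356} = - \frac{52514}{\frac{13435}{3}} = \left(-52514\right) \frac{3}{13435} = - \frac{157542}{13435}$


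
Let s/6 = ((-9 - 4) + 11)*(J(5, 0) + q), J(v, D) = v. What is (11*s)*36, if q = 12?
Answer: -80784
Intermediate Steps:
s = -204 (s = 6*(((-9 - 4) + 11)*(5 + 12)) = 6*((-13 + 11)*17) = 6*(-2*17) = 6*(-34) = -204)
(11*s)*36 = (11*(-204))*36 = -2244*36 = -80784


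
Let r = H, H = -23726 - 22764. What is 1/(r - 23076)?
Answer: -1/69566 ≈ -1.4375e-5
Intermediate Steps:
H = -46490
r = -46490
1/(r - 23076) = 1/(-46490 - 23076) = 1/(-69566) = -1/69566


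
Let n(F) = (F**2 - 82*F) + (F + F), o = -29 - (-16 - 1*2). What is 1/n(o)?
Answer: 1/1001 ≈ 0.00099900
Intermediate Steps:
o = -11 (o = -29 - (-16 - 2) = -29 - 1*(-18) = -29 + 18 = -11)
n(F) = F**2 - 80*F (n(F) = (F**2 - 82*F) + 2*F = F**2 - 80*F)
1/n(o) = 1/(-11*(-80 - 11)) = 1/(-11*(-91)) = 1/1001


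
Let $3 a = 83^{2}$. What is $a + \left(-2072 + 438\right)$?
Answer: $\frac{1987}{3} \approx 662.33$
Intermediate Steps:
$a = \frac{6889}{3}$ ($a = \frac{83^{2}}{3} = \frac{1}{3} \cdot 6889 = \frac{6889}{3} \approx 2296.3$)
$a + \left(-2072 + 438\right) = \frac{6889}{3} + \left(-2072 + 438\right) = \frac{6889}{3} - 1634 = \frac{1987}{3}$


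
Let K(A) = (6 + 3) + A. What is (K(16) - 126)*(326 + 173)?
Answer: -50399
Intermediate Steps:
K(A) = 9 + A
(K(16) - 126)*(326 + 173) = ((9 + 16) - 126)*(326 + 173) = (25 - 126)*499 = -101*499 = -50399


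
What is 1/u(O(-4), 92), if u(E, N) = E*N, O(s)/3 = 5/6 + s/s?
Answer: 1/506 ≈ 0.0019763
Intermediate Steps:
O(s) = 11/2 (O(s) = 3*(5/6 + s/s) = 3*(5*(1/6) + 1) = 3*(5/6 + 1) = 3*(11/6) = 11/2)
1/u(O(-4), 92) = 1/((11/2)*92) = 1/506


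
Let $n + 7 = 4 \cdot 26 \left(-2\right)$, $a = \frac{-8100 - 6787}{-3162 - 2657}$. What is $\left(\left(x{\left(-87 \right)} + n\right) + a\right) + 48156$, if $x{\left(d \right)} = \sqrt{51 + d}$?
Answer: $\frac{278983566}{5819} + 6 i \approx 47944.0 + 6.0 i$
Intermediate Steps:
$a = \frac{14887}{5819}$ ($a = - \frac{14887}{-5819} = \left(-14887\right) \left(- \frac{1}{5819}\right) = \frac{14887}{5819} \approx 2.5583$)
$n = -215$ ($n = -7 + 4 \cdot 26 \left(-2\right) = -7 + 104 \left(-2\right) = -7 - 208 = -215$)
$\left(\left(x{\left(-87 \right)} + n\right) + a\right) + 48156 = \left(\left(\sqrt{51 - 87} - 215\right) + \frac{14887}{5819}\right) + 48156 = \left(\left(\sqrt{-36} - 215\right) + \frac{14887}{5819}\right) + 48156 = \left(\left(6 i - 215\right) + \frac{14887}{5819}\right) + 48156 = \left(\left(-215 + 6 i\right) + \frac{14887}{5819}\right) + 48156 = \left(- \frac{1236198}{5819} + 6 i\right) + 48156 = \frac{278983566}{5819} + 6 i$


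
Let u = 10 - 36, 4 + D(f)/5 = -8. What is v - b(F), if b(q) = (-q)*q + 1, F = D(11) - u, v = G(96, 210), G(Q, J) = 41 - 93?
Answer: 1103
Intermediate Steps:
D(f) = -60 (D(f) = -20 + 5*(-8) = -20 - 40 = -60)
u = -26
G(Q, J) = -52
v = -52
F = -34 (F = -60 - 1*(-26) = -60 + 26 = -34)
b(q) = 1 - q² (b(q) = -q² + 1 = 1 - q²)
v - b(F) = -52 - (1 - 1*(-34)²) = -52 - (1 - 1*1156) = -52 - (1 - 1156) = -52 - 1*(-1155) = -52 + 1155 = 1103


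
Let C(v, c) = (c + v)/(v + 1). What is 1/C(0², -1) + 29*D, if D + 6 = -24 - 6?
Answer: -1045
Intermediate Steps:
C(v, c) = (c + v)/(1 + v)
D = -36 (D = -6 + (-24 - 6) = -6 - 30 = -36)
1/C(0², -1) + 29*D = 1/((-1 + 0²)/(1 + 0²)) + 29*(-36) = 1/((-1 + 0)/(1 + 0)) - 1044 = 1/(-1/1) - 1044 = 1/(1*(-1)) - 1044 = 1/(-1) - 1044 = -1 - 1044 = -1045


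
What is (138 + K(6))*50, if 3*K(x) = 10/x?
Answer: 62350/9 ≈ 6927.8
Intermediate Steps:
K(x) = 10/(3*x) (K(x) = (10/x)/3 = 10/(3*x))
(138 + K(6))*50 = (138 + (10/3)/6)*50 = (138 + (10/3)*(⅙))*50 = (138 + 5/9)*50 = (1247/9)*50 = 62350/9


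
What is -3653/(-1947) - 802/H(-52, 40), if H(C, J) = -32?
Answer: 839195/31152 ≈ 26.939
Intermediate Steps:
-3653/(-1947) - 802/H(-52, 40) = -3653/(-1947) - 802/(-32) = -3653*(-1/1947) - 802*(-1/32) = 3653/1947 + 401/16 = 839195/31152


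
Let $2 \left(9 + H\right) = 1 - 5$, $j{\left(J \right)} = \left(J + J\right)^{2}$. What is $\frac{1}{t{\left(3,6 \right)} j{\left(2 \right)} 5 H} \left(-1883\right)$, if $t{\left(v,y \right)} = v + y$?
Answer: $\frac{1883}{7920} \approx 0.23775$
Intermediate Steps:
$j{\left(J \right)} = 4 J^{2}$ ($j{\left(J \right)} = \left(2 J\right)^{2} = 4 J^{2}$)
$H = -11$ ($H = -9 + \frac{1 - 5}{2} = -9 + \frac{1}{2} \left(-4\right) = -9 - 2 = -11$)
$\frac{1}{t{\left(3,6 \right)} j{\left(2 \right)} 5 H} \left(-1883\right) = \frac{1}{\left(3 + 6\right) 4 \cdot 2^{2} \cdot 5 \left(-11\right)} \left(-1883\right) = \frac{1}{9 \cdot 4 \cdot 4 \cdot 5 \left(-11\right)} \left(-1883\right) = \frac{1}{9 \cdot 16 \cdot 5 \left(-11\right)} \left(-1883\right) = \frac{1}{9 \cdot 80 \left(-11\right)} \left(-1883\right) = \frac{1}{720 \left(-11\right)} \left(-1883\right) = \frac{1}{-7920} \left(-1883\right) = \left(- \frac{1}{7920}\right) \left(-1883\right) = \frac{1883}{7920}$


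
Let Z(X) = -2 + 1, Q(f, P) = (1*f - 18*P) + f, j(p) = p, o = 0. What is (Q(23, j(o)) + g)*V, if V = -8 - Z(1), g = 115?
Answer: -1127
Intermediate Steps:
Q(f, P) = -18*P + 2*f (Q(f, P) = (f - 18*P) + f = -18*P + 2*f)
Z(X) = -1
V = -7 (V = -8 - 1*(-1) = -8 + 1 = -7)
(Q(23, j(o)) + g)*V = ((-18*0 + 2*23) + 115)*(-7) = ((0 + 46) + 115)*(-7) = (46 + 115)*(-7) = 161*(-7) = -1127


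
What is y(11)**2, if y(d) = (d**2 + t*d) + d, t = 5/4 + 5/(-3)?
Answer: 2337841/144 ≈ 16235.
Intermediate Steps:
t = -5/12 (t = 5*(1/4) + 5*(-1/3) = 5/4 - 5/3 = -5/12 ≈ -0.41667)
y(d) = d**2 + 7*d/12 (y(d) = (d**2 - 5*d/12) + d = d**2 + 7*d/12)
y(11)**2 = ((1/12)*11*(7 + 12*11))**2 = ((1/12)*11*(7 + 132))**2 = ((1/12)*11*139)**2 = (1529/12)**2 = 2337841/144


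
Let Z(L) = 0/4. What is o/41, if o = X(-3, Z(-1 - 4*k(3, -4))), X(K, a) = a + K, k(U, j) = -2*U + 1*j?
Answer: -3/41 ≈ -0.073171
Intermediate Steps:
k(U, j) = j - 2*U (k(U, j) = -2*U + j = j - 2*U)
Z(L) = 0 (Z(L) = 0*(¼) = 0)
X(K, a) = K + a
o = -3 (o = -3 + 0 = -3)
o/41 = -3/41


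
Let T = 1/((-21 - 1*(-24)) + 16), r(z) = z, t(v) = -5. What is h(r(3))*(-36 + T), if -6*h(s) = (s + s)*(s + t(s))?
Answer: -1366/19 ≈ -71.895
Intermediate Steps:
h(s) = -s*(-5 + s)/3 (h(s) = -(s + s)*(s - 5)/6 = -2*s*(-5 + s)/6 = -s*(-5 + s)/3)
T = 1/19 (T = 1/((-21 + 24) + 16) = 1/(3 + 16) = 1/19 ≈ 0.052632)
h(r(3))*(-36 + T) = ((⅓)*3*(5 - 1*3))*(-36 + 1/19) = ((⅓)*3*(5 - 3))*(-683/19) = ((⅓)*3*2)*(-683/19) = 2*(-683/19) = -1366/19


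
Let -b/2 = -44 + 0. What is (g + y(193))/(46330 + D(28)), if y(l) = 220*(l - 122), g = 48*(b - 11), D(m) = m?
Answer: 9658/23179 ≈ 0.41667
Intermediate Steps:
b = 88 (b = -2*(-44 + 0) = -2*(-44) = 88)
g = 3696 (g = 48*(88 - 11) = 48*77 = 3696)
y(l) = -26840 + 220*l (y(l) = 220*(-122 + l) = -26840 + 220*l)
(g + y(193))/(46330 + D(28)) = (3696 + (-26840 + 220*193))/(46330 + 28) = (3696 + (-26840 + 42460))/46358 = (3696 + 15620)*(1/46358) = 19316*(1/46358) = 9658/23179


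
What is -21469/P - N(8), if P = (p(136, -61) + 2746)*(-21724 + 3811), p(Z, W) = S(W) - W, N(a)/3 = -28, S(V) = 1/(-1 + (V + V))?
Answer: 24738695267/294506780 ≈ 84.000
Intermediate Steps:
S(V) = 1/(-1 + 2*V)
N(a) = -84 (N(a) = 3*(-28) = -84)
p(Z, W) = 1/(-1 + 2*W) - W
P = -2061547460/41 (P = ((1/(-1 + 2*(-61)) - 1*(-61)) + 2746)*(-21724 + 3811) = ((1/(-1 - 122) + 61) + 2746)*(-17913) = ((1/(-123) + 61) + 2746)*(-17913) = ((-1/123 + 61) + 2746)*(-17913) = (7502/123 + 2746)*(-17913) = (345260/123)*(-17913) = -2061547460/41 ≈ -5.0282e+7)
-21469/P - N(8) = -21469/(-2061547460/41) - 1*(-84) = -21469*(-41/2061547460) + 84 = 125747/294506780 + 84 = 24738695267/294506780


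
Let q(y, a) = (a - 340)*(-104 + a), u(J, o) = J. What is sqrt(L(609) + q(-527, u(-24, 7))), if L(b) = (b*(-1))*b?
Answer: I*sqrt(324289) ≈ 569.46*I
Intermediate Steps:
q(y, a) = (-340 + a)*(-104 + a)
L(b) = -b**2 (L(b) = (-b)*b = -b**2)
sqrt(L(609) + q(-527, u(-24, 7))) = sqrt(-1*609**2 + (35360 + (-24)**2 - 444*(-24))) = sqrt(-1*370881 + (35360 + 576 + 10656)) = sqrt(-370881 + 46592) = sqrt(-324289) = I*sqrt(324289)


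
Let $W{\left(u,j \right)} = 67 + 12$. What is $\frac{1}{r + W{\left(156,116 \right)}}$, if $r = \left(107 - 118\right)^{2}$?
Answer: $\frac{1}{200} \approx 0.005$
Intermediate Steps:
$r = 121$ ($r = \left(-11\right)^{2} = 121$)
$W{\left(u,j \right)} = 79$
$\frac{1}{r + W{\left(156,116 \right)}} = \frac{1}{121 + 79} = \frac{1}{200}$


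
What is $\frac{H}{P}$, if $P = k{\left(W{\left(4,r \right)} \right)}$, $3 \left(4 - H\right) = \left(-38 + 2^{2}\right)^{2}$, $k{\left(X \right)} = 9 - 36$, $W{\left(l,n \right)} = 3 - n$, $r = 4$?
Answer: $\frac{1144}{81} \approx 14.123$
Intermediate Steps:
$k{\left(X \right)} = -27$ ($k{\left(X \right)} = 9 - 36 = -27$)
$H = - \frac{1144}{3}$ ($H = 4 - \frac{\left(-38 + 2^{2}\right)^{2}}{3} = 4 - \frac{\left(-38 + 4\right)^{2}}{3} = 4 - \frac{\left(-34\right)^{2}}{3} = 4 - \frac{1156}{3} = - \frac{1144}{3} \approx -381.33$)
$P = -27$
$\frac{H}{P} = - \frac{1144}{3 \left(-27\right)} = \left(- \frac{1144}{3}\right) \left(- \frac{1}{27}\right) = \frac{1144}{81}$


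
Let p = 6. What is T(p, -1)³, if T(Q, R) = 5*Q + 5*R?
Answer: 15625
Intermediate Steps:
T(p, -1)³ = (5*6 + 5*(-1))³ = (30 - 5)³ = 25³ = 15625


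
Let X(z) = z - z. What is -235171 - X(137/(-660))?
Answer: -235171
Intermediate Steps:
X(z) = 0
-235171 - X(137/(-660)) = -235171 - 1*0 = -235171 + 0 = -235171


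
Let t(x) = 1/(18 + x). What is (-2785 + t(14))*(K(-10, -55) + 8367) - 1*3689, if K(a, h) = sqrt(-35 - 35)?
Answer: -745776721/32 - 89119*I*sqrt(70)/32 ≈ -2.3306e+7 - 23301.0*I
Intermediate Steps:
K(a, h) = I*sqrt(70) (K(a, h) = sqrt(-70) = I*sqrt(70))
(-2785 + t(14))*(K(-10, -55) + 8367) - 1*3689 = (-2785 + 1/(18 + 14))*(I*sqrt(70) + 8367) - 1*3689 = (-2785 + 1/32)*(8367 + I*sqrt(70)) - 3689 = -89119*(8367 + I*sqrt(70))/32 - 3689 = (-745658673/32 - 89119*I*sqrt(70)/32) - 3689 = -745776721/32 - 89119*I*sqrt(70)/32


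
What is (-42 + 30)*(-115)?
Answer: 1380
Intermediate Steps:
(-42 + 30)*(-115) = -12*(-115) = 1380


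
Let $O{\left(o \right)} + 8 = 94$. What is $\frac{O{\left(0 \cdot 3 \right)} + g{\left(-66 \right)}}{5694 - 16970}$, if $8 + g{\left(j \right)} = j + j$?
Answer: $\frac{27}{5638} \approx 0.0047889$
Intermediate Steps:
$O{\left(o \right)} = 86$ ($O{\left(o \right)} = -8 + 94 = 86$)
$g{\left(j \right)} = -8 + 2 j$ ($g{\left(j \right)} = -8 + \left(j + j\right) = -8 + 2 j$)
$\frac{O{\left(0 \cdot 3 \right)} + g{\left(-66 \right)}}{5694 - 16970} = \frac{86 + \left(-8 + 2 \left(-66\right)\right)}{5694 - 16970} = \frac{86 - 140}{-11276} = \left(86 - 140\right) \left(- \frac{1}{11276}\right) = \left(-54\right) \left(- \frac{1}{11276}\right) = \frac{27}{5638}$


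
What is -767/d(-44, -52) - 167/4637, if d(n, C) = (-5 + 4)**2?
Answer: -3556746/4637 ≈ -767.04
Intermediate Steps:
d(n, C) = 1 (d(n, C) = (-1)**2 = 1)
-767/d(-44, -52) - 167/4637 = -767/1 - 167/4637 = -767*1 - 167*1/4637 = -767 - 167/4637 = -3556746/4637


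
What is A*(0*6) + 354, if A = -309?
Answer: 354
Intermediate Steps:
A*(0*6) + 354 = -0*6 + 354 = -309*0 + 354 = 0 + 354 = 354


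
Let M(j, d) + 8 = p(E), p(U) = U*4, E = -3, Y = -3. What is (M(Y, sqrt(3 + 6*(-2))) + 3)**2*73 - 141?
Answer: 20956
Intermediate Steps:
p(U) = 4*U
M(j, d) = -20 (M(j, d) = -8 + 4*(-3) = -8 - 12 = -20)
(M(Y, sqrt(3 + 6*(-2))) + 3)**2*73 - 141 = (-20 + 3)**2*73 - 141 = (-17)**2*73 - 141 = 289*73 - 141 = 21097 - 141 = 20956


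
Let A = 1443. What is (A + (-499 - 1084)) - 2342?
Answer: -2482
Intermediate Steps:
(A + (-499 - 1084)) - 2342 = (1443 + (-499 - 1084)) - 2342 = (1443 - 1583) - 2342 = -140 - 2342 = -2482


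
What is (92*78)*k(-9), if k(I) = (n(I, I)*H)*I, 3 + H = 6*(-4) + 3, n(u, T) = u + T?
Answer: -27900288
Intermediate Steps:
n(u, T) = T + u
H = -24 (H = -3 + (6*(-4) + 3) = -3 + (-24 + 3) = -3 - 21 = -24)
k(I) = -48*I² (k(I) = ((I + I)*(-24))*I = ((2*I)*(-24))*I = (-48*I)*I = -48*I²)
(92*78)*k(-9) = (92*78)*(-48*(-9)²) = 7176*(-48*81) = 7176*(-3888) = -27900288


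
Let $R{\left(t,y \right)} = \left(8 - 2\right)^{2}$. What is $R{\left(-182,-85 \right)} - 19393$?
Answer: $-19357$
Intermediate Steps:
$R{\left(t,y \right)} = 36$ ($R{\left(t,y \right)} = 6^{2} = 36$)
$R{\left(-182,-85 \right)} - 19393 = 36 - 19393 = -19357$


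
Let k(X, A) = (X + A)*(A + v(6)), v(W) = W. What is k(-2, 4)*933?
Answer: 18660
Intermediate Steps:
k(X, A) = (6 + A)*(A + X) (k(X, A) = (X + A)*(A + 6) = (A + X)*(6 + A) = (6 + A)*(A + X))
k(-2, 4)*933 = (4² + 6*4 + 6*(-2) + 4*(-2))*933 = (16 + 24 - 12 - 8)*933 = 20*933 = 18660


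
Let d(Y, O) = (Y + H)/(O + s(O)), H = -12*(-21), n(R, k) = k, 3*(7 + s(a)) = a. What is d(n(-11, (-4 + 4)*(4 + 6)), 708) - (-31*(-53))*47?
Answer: -72355825/937 ≈ -77221.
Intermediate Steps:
s(a) = -7 + a/3
H = 252
d(Y, O) = (252 + Y)/(-7 + 4*O/3) (d(Y, O) = (Y + 252)/(O + (-7 + O/3)) = (252 + Y)/(-7 + 4*O/3))
d(n(-11, (-4 + 4)*(4 + 6)), 708) - (-31*(-53))*47 = 3*(252 + (-4 + 4)*(4 + 6))/(-21 + 4*708) - (-31*(-53))*47 = 3*(252 + 0*10)/(-21 + 2832) - 1643*47 = 3*(252 + 0)/2811 - 1*77221 = 3*(1/2811)*252 - 77221 = 252/937 - 77221 = -72355825/937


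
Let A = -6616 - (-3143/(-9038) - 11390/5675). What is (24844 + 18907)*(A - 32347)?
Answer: -17485983954979181/10258130 ≈ -1.7046e+9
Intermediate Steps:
A = -67850766821/10258130 (A = -6616 - (-3143*(-1/9038) - 11390*1/5675) = -6616 - (3143/9038 - 2278/1135) = -6616 - 1*(-17021259/10258130) = -6616 + 17021259/10258130 = -67850766821/10258130 ≈ -6614.3)
(24844 + 18907)*(A - 32347) = (24844 + 18907)*(-67850766821/10258130 - 32347) = 43751*(-399670497931/10258130) = -17485983954979181/10258130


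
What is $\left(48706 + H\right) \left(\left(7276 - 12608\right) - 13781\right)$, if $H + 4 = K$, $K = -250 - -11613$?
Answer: $-1148022345$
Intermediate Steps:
$K = 11363$ ($K = -250 + 11613 = 11363$)
$H = 11359$ ($H = -4 + 11363 = 11359$)
$\left(48706 + H\right) \left(\left(7276 - 12608\right) - 13781\right) = \left(48706 + 11359\right) \left(\left(7276 - 12608\right) - 13781\right) = 60065 \left(-5332 - 13781\right) = 60065 \left(-19113\right) = -1148022345$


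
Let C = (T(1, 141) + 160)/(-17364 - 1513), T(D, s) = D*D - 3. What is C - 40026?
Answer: -755570960/18877 ≈ -40026.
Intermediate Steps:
T(D, s) = -3 + D² (T(D, s) = D² - 3 = -3 + D²)
C = -158/18877 (C = ((-3 + 1²) + 160)/(-17364 - 1513) = ((-3 + 1) + 160)/(-18877) = (-2 + 160)*(-1/18877) = 158*(-1/18877) = -158/18877 ≈ -0.0083700)
C - 40026 = -158/18877 - 40026 = -755570960/18877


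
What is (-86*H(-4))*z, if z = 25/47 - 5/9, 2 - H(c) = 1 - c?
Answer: -860/141 ≈ -6.0993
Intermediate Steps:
H(c) = 1 + c (H(c) = 2 - (1 - c) = 2 + (-1 + c) = 1 + c)
z = -10/423 (z = 25*(1/47) - 5*⅑ = 25/47 - 5/9 = -10/423 ≈ -0.023641)
(-86*H(-4))*z = -86*(1 - 4)*(-10/423) = -86*(-3)*(-10/423) = 258*(-10/423) = -860/141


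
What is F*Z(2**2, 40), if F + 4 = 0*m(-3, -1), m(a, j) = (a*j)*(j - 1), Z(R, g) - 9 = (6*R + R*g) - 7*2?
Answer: -716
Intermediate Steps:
Z(R, g) = -5 + 6*R + R*g (Z(R, g) = 9 + ((6*R + R*g) - 7*2) = 9 + ((6*R + R*g) - 14) = 9 + (-14 + 6*R + R*g) = -5 + 6*R + R*g)
m(a, j) = a*j*(-1 + j) (m(a, j) = (a*j)*(-1 + j) = a*j*(-1 + j))
F = -4 (F = -4 + 0*(-3*(-1)*(-1 - 1)) = -4 + 0*(-3*(-1)*(-2)) = -4 + 0*(-6) = -4 + 0 = -4)
F*Z(2**2, 40) = -4*(-5 + 6*2**2 + 2**2*40) = -4*(-5 + 6*4 + 4*40) = -4*(-5 + 24 + 160) = -4*179 = -716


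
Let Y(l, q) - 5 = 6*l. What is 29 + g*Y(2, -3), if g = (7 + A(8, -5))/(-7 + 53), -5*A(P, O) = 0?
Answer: 1453/46 ≈ 31.587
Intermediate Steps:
Y(l, q) = 5 + 6*l
A(P, O) = 0 (A(P, O) = -⅕*0 = 0)
g = 7/46 (g = (7 + 0)/(-7 + 53) = 7/46 ≈ 0.15217)
29 + g*Y(2, -3) = 29 + 7*(5 + 6*2)/46 = 29 + 7*(5 + 12)/46 = 29 + (7/46)*17 = 29 + 119/46 = 1453/46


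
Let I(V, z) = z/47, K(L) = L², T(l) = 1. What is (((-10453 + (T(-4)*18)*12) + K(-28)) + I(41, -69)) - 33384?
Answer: -2013408/47 ≈ -42838.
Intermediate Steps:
I(V, z) = z/47 (I(V, z) = z*(1/47) = z/47)
(((-10453 + (T(-4)*18)*12) + K(-28)) + I(41, -69)) - 33384 = (((-10453 + (1*18)*12) + (-28)²) + (1/47)*(-69)) - 33384 = (((-10453 + 18*12) + 784) - 69/47) - 33384 = (((-10453 + 216) + 784) - 69/47) - 33384 = ((-10237 + 784) - 69/47) - 33384 = (-9453 - 69/47) - 33384 = -444360/47 - 33384 = -2013408/47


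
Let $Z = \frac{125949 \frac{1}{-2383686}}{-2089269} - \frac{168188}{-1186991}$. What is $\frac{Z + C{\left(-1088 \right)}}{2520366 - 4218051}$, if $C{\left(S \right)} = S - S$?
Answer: $- \frac{1952455739925319}{23393254813456850095410} \approx -8.3462 \cdot 10^{-8}$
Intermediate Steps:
$C{\left(S \right)} = 0$
$Z = \frac{21477013139178509}{151574528224037646}$ ($Z = 125949 \left(- \frac{1}{2383686}\right) \left(- \frac{1}{2089269}\right) - - \frac{168188}{1186991} = \left(- \frac{41983}{794562}\right) \left(- \frac{1}{2089269}\right) + \frac{168188}{1186991} = \frac{41983}{1660053755178} + \frac{168188}{1186991} = \frac{21477013139178509}{151574528224037646} \approx 0.14169$)
$\frac{Z + C{\left(-1088 \right)}}{2520366 - 4218051} = \frac{\frac{21477013139178509}{151574528224037646} + 0}{2520366 - 4218051} = \frac{21477013139178509}{151574528224037646 \left(-1697685\right)} = \frac{21477013139178509}{151574528224037646} \left(- \frac{1}{1697685}\right) = - \frac{1952455739925319}{23393254813456850095410}$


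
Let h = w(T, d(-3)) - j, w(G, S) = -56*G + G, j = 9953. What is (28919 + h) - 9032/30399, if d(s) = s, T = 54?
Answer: 486253372/30399 ≈ 15996.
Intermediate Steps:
w(G, S) = -55*G
h = -12923 (h = -55*54 - 1*9953 = -2970 - 9953 = -12923)
(28919 + h) - 9032/30399 = (28919 - 12923) - 9032/30399 = 15996 - 9032*1/30399 = 15996 - 9032/30399 = 486253372/30399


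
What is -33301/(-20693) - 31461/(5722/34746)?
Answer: -11310118149268/59202673 ≈ -1.9104e+5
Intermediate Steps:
-33301/(-20693) - 31461/(5722/34746) = -33301*(-1/20693) - 31461/(5722*(1/34746)) = 33301/20693 - 31461/2861/17373 = 33301/20693 - 31461*17373/2861 = 33301/20693 - 546571953/2861 = -11310118149268/59202673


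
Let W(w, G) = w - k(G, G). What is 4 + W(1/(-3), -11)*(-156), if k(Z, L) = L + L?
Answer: -3376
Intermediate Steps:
k(Z, L) = 2*L
W(w, G) = w - 2*G
4 + W(1/(-3), -11)*(-156) = 4 + (1/(-3) - 2*(-11))*(-156) = 4 + (-⅓ + 22)*(-156) = 4 + (65/3)*(-156) = 4 - 3380 = -3376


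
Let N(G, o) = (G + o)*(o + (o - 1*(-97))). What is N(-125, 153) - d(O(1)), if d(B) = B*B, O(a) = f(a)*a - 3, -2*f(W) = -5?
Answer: 45135/4 ≈ 11284.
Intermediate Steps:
N(G, o) = (97 + 2*o)*(G + o) (N(G, o) = (G + o)*(o + (o + 97)) = (G + o)*(o + (97 + o)) = (G + o)*(97 + 2*o) = (97 + 2*o)*(G + o))
f(W) = 5/2 (f(W) = -½*(-5) = 5/2)
O(a) = -3 + 5*a/2 (O(a) = 5*a/2 - 3 = -3 + 5*a/2)
d(B) = B²
N(-125, 153) - d(O(1)) = (2*153² + 97*(-125) + 97*153 + 2*(-125)*153) - (-3 + (5/2)*1)² = (2*23409 - 12125 + 14841 - 38250) - (-3 + 5/2)² = (46818 - 12125 + 14841 - 38250) - (-½)² = 11284 - 1*¼ = 11284 - ¼ = 45135/4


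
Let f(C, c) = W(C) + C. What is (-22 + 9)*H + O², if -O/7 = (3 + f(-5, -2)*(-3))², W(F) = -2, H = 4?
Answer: 16256972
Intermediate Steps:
f(C, c) = -2 + C
O = -4032 (O = -7*(3 + (-2 - 5)*(-3))² = -7*(3 - 7*(-3))² = -7*(3 + 21)² = -7*24² = -7*576 = -4032)
(-22 + 9)*H + O² = (-22 + 9)*4 + (-4032)² = -13*4 + 16257024 = -52 + 16257024 = 16256972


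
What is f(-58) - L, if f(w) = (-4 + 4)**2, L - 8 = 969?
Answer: -977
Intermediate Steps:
L = 977 (L = 8 + 969 = 977)
f(w) = 0 (f(w) = 0**2 = 0)
f(-58) - L = 0 - 1*977 = 0 - 977 = -977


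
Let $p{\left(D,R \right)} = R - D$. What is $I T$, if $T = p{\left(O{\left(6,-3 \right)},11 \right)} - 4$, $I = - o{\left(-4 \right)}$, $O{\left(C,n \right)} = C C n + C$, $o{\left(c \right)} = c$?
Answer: $436$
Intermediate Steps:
$O{\left(C,n \right)} = C + n C^{2}$ ($O{\left(C,n \right)} = C^{2} n + C = n C^{2} + C = C + n C^{2}$)
$I = 4$ ($I = \left(-1\right) \left(-4\right) = 4$)
$T = 109$ ($T = \left(11 - 6 \left(1 + 6 \left(-3\right)\right)\right) - 4 = \left(11 - 6 \left(1 - 18\right)\right) - 4 = \left(11 - 6 \left(-17\right)\right) - 4 = \left(11 - -102\right) - 4 = \left(11 + 102\right) - 4 = 113 - 4 = 109$)
$I T = 4 \cdot 109 = 436$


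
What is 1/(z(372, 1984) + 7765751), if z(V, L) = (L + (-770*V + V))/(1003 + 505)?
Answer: 13/100952314 ≈ 1.2877e-7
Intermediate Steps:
z(V, L) = -769*V/1508 + L/1508 (z(V, L) = (L - 769*V)/1508 = (L - 769*V)*(1/1508) = -769*V/1508 + L/1508)
1/(z(372, 1984) + 7765751) = 1/((-769/1508*372 + (1/1508)*1984) + 7765751) = 1/((-71517/377 + 496/377) + 7765751) = 1/(-2449/13 + 7765751) = 1/(100952314/13) = 13/100952314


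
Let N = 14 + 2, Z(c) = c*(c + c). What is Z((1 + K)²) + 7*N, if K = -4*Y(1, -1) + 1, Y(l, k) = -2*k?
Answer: 2704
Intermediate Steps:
K = -7 (K = -(-8)*(-1) + 1 = -4*2 + 1 = -8 + 1 = -7)
Z(c) = 2*c² (Z(c) = c*(2*c) = 2*c²)
N = 16
Z((1 + K)²) + 7*N = 2*((1 - 7)²)² + 7*16 = 2*((-6)²)² + 112 = 2*36² + 112 = 2*1296 + 112 = 2592 + 112 = 2704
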